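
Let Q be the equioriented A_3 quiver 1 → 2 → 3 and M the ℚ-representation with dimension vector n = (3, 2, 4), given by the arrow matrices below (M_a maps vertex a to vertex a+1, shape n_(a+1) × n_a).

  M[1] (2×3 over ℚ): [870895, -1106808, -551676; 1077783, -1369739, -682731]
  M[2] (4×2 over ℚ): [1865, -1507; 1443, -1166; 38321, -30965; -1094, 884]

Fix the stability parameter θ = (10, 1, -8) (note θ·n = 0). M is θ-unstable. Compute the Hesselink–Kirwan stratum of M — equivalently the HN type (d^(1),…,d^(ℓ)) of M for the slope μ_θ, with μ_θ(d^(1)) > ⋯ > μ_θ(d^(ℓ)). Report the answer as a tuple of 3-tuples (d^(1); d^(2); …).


Interval decomposition of M: I[1,1], I[1,3]^2, I[3,3]^2.
HN type (ℓ=3): μ^(1)=10; μ^(2)=1; μ^(3)=-8

((1, 0, 0); (2, 2, 2); (0, 0, 2))


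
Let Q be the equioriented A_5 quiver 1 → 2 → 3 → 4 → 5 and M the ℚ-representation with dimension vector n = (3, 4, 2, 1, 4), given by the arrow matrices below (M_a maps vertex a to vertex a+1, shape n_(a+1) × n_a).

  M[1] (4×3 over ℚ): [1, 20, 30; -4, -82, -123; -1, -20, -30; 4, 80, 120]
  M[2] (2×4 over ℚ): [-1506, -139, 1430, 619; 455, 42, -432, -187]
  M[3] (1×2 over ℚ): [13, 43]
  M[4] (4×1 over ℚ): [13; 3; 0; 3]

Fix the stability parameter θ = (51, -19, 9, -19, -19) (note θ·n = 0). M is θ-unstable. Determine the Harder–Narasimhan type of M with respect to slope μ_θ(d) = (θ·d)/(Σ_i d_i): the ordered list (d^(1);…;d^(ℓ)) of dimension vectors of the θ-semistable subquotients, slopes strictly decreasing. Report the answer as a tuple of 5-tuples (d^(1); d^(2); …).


Via rank(M_{q-1}∘⋯∘M_p): M ≅ I[1,1], I[1,3], I[1,5], I[2,2]^2, I[5,5]^3.
μ_θ-semistable layers: μ^(1)=51; μ^(2)=41/3; μ^(3)=3/5; μ^(4)=-19

((1, 0, 0, 0, 0); (1, 1, 1, 0, 0); (1, 1, 1, 1, 1); (0, 2, 0, 0, 3))


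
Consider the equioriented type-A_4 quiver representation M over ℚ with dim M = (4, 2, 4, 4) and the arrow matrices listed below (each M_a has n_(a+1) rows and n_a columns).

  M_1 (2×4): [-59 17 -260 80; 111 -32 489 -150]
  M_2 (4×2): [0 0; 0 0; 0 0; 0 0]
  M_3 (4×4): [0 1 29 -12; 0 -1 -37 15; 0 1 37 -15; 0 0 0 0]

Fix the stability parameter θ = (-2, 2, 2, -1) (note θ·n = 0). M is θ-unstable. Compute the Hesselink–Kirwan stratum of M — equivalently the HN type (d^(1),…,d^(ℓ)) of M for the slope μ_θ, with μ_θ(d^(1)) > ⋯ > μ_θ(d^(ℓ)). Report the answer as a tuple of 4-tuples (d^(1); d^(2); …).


Barcode: M ≅ I[1,1]^2, I[1,2]^2, I[3,3]^2, I[3,4]^2, I[4,4]^2. HN layers by μ_θ (4 steps, strictly decreasing):
  μ^(1)=2; μ^(2)=1/2; μ^(3)=-1; μ^(4)=-2

((0, 2, 2, 0); (0, 0, 2, 2); (0, 0, 0, 2); (4, 0, 0, 0))


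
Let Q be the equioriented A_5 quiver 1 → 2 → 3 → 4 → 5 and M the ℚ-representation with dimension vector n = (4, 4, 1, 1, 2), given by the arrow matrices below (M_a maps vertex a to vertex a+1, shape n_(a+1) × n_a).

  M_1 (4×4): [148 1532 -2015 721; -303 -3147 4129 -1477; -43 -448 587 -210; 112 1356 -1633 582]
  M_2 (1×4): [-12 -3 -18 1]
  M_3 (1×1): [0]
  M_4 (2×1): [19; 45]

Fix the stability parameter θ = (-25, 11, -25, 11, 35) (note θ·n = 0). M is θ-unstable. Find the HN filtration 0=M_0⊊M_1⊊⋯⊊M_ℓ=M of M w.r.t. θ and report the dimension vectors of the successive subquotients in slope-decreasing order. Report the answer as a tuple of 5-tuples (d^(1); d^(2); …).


Interval decomposition of M: I[1,2]^3, I[1,3], I[4,5], I[5,5].
HN type (ℓ=4): μ^(1)=35; μ^(2)=11; μ^(3)=-7; μ^(4)=-25

((0, 0, 0, 0, 2); (0, 3, 0, 1, 0); (0, 1, 1, 0, 0); (4, 0, 0, 0, 0))


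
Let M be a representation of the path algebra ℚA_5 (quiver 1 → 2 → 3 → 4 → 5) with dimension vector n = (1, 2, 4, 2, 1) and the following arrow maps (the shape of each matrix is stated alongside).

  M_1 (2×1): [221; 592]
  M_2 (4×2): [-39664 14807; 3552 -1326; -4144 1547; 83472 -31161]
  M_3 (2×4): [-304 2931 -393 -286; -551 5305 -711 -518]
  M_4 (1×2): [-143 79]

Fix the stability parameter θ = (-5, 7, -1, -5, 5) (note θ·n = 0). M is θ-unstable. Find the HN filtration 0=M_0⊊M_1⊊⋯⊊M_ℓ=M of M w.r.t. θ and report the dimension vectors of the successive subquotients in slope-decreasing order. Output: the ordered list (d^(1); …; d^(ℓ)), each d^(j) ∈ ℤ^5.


Via rank(M_{q-1}∘⋯∘M_p): M ≅ I[1,2], I[2,5], I[3,3]^2, I[3,4].
μ_θ-semistable layers: μ^(1)=7; μ^(2)=5; μ^(3)=1/3; μ^(4)=-1; μ^(5)=-3; μ^(6)=-5

((0, 1, 0, 0, 0); (0, 0, 0, 0, 1); (0, 1, 1, 1, 0); (0, 0, 2, 0, 0); (0, 0, 1, 1, 0); (1, 0, 0, 0, 0))


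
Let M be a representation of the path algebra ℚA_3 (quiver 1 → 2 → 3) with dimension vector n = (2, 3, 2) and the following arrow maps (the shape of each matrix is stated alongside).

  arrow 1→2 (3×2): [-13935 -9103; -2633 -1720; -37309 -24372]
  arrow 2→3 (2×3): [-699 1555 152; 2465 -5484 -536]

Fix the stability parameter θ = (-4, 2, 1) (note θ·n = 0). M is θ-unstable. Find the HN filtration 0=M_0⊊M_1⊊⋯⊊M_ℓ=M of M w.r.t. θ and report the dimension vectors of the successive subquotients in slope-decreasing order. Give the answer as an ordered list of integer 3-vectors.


Barcode: M ≅ I[1,3]^2, I[2,2]. HN layers by μ_θ (3 steps, strictly decreasing):
  μ^(1)=2; μ^(2)=3/2; μ^(3)=-4

((0, 1, 0); (0, 2, 2); (2, 0, 0))


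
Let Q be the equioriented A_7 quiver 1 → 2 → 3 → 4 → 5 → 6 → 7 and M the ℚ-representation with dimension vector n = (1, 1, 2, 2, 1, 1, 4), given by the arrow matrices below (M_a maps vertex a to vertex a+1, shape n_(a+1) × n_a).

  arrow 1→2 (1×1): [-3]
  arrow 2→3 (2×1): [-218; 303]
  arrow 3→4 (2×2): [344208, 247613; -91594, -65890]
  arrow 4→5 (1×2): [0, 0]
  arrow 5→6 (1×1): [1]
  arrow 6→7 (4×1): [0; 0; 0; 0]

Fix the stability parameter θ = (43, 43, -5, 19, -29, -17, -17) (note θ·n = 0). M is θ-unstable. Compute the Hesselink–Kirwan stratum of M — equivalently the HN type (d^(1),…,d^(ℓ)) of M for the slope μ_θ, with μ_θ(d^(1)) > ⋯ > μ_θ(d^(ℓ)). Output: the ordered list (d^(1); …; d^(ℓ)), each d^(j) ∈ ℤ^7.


Via rank(M_{q-1}∘⋯∘M_p): M ≅ I[1,4], I[3,4], I[5,6], I[7,7]^4.
μ_θ-semistable layers: μ^(1)=25; μ^(2)=19; μ^(3)=-5; μ^(4)=-17; μ^(5)=-29

((1, 1, 1, 1, 0, 0, 0); (0, 0, 0, 1, 0, 0, 0); (0, 0, 1, 0, 0, 0, 0); (0, 0, 0, 0, 0, 1, 4); (0, 0, 0, 0, 1, 0, 0))


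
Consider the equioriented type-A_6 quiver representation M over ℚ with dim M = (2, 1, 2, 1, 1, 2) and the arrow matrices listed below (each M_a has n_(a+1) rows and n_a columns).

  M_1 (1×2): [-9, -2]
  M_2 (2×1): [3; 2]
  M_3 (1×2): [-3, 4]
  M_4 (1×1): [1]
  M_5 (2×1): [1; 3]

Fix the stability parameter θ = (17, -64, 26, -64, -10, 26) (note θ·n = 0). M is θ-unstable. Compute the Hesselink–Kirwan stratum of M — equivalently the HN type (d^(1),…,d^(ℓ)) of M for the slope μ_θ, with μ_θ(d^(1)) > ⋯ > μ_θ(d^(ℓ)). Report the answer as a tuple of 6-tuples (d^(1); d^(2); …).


Interval decomposition of M: I[1,1], I[1,6], I[3,3], I[6,6].
HN type (ℓ=5): μ^(1)=26; μ^(2)=17; μ^(3)=-10; μ^(4)=-19; μ^(5)=-47/2

((0, 0, 1, 0, 0, 2); (1, 0, 0, 0, 0, 0); (0, 0, 0, 0, 1, 0); (0, 0, 1, 1, 0, 0); (1, 1, 0, 0, 0, 0))


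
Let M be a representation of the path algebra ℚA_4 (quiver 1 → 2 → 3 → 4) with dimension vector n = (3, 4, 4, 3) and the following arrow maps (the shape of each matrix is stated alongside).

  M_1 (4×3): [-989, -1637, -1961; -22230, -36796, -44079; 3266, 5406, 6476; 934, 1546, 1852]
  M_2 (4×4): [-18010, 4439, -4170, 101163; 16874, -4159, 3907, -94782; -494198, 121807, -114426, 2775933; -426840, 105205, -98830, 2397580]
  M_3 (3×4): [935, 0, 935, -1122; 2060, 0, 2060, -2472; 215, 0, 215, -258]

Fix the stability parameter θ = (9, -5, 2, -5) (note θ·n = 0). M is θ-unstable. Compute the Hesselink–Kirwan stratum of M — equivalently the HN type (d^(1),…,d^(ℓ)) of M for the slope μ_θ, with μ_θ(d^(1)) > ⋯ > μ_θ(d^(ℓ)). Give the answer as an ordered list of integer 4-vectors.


Barcode: M ≅ I[1,1], I[1,2], I[1,3], I[2,3]^2, I[3,4], I[4,4]^2. HN layers by μ_θ (4 steps, strictly decreasing):
  μ^(1)=9; μ^(2)=2; μ^(3)=-3/2; μ^(4)=-5

((1, 0, 0, 0); (2, 2, 3, 0); (0, 0, 1, 1); (0, 2, 0, 2))


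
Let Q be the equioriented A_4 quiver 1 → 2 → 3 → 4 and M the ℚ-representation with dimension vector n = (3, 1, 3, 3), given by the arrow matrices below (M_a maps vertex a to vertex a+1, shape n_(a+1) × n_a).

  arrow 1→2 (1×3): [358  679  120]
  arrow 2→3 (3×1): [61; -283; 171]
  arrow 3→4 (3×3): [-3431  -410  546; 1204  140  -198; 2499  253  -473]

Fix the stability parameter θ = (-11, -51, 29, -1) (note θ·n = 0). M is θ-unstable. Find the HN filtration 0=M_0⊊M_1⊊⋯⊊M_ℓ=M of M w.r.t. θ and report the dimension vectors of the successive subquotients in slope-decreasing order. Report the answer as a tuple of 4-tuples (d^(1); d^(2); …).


Barcode: M ≅ I[1,1]^2, I[1,4], I[3,4]^2. HN layers by μ_θ (3 steps, strictly decreasing):
  μ^(1)=14; μ^(2)=-11; μ^(3)=-31

((0, 0, 3, 3); (2, 0, 0, 0); (1, 1, 0, 0))


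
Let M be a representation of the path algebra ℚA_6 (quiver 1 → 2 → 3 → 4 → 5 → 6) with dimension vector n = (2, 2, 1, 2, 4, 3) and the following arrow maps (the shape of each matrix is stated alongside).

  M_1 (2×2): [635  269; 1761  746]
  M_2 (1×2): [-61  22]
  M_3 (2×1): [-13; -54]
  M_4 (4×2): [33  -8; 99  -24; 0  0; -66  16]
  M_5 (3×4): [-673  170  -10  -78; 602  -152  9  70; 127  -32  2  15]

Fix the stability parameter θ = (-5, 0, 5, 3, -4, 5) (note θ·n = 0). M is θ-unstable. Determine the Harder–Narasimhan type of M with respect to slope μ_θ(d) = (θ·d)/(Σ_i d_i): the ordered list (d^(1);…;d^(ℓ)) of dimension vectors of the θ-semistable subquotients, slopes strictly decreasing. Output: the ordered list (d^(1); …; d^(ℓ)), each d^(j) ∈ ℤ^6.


Barcode: M ≅ I[1,2], I[1,6], I[4,4], I[5,5], I[5,6]^2. HN layers by μ_θ (6 steps, strictly decreasing):
  μ^(1)=5; μ^(2)=3; μ^(3)=4/3; μ^(4)=0; μ^(5)=-4; μ^(6)=-5

((0, 0, 0, 0, 0, 3); (0, 0, 0, 1, 0, 0); (0, 0, 1, 1, 1, 0); (0, 2, 0, 0, 0, 0); (0, 0, 0, 0, 3, 0); (2, 0, 0, 0, 0, 0))


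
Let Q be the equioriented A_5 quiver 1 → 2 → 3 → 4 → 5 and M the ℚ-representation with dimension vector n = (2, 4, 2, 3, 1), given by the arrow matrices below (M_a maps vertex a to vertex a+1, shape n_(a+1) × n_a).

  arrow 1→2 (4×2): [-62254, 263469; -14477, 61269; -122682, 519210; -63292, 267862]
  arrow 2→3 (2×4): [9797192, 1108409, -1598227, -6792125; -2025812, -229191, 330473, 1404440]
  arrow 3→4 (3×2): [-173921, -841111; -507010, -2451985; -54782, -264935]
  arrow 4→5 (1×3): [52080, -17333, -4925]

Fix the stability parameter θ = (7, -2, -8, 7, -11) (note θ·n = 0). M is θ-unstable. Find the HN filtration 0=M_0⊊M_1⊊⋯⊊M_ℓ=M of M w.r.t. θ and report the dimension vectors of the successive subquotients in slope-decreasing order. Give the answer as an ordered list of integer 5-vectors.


Barcode: M ≅ I[1,4]^2, I[2,2]^2, I[4,5]. HN layers by μ_θ (3 steps, strictly decreasing):
  μ^(1)=7; μ^(2)=-1; μ^(3)=-2

((0, 0, 0, 2, 0); (2, 2, 2, 0, 0); (0, 2, 0, 1, 1))


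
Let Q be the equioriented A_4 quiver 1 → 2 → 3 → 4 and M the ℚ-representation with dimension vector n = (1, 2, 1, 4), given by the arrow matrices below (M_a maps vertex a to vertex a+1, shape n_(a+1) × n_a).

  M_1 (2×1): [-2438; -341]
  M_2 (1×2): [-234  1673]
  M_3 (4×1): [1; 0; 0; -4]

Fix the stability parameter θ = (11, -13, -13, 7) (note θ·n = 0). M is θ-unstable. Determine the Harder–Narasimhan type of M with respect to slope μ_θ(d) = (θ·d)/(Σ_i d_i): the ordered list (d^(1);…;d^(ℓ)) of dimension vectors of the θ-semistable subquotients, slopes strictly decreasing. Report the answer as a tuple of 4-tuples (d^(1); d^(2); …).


Via rank(M_{q-1}∘⋯∘M_p): M ≅ I[1,4], I[2,2], I[4,4]^3.
μ_θ-semistable layers: μ^(1)=7; μ^(2)=-5; μ^(3)=-13

((0, 0, 0, 4); (1, 1, 1, 0); (0, 1, 0, 0))


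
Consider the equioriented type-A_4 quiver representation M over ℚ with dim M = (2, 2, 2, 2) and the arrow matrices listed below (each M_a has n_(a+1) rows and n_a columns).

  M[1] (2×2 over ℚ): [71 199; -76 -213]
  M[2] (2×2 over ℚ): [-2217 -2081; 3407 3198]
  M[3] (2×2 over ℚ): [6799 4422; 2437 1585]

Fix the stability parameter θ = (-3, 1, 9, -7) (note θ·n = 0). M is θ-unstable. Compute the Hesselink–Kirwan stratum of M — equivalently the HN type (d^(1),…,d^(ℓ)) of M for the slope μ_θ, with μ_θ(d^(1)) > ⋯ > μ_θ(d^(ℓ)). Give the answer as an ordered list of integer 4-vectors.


Interval decomposition of M: I[1,4]^2.
HN type (ℓ=2): μ^(1)=1; μ^(2)=-3

((0, 2, 2, 2); (2, 0, 0, 0))


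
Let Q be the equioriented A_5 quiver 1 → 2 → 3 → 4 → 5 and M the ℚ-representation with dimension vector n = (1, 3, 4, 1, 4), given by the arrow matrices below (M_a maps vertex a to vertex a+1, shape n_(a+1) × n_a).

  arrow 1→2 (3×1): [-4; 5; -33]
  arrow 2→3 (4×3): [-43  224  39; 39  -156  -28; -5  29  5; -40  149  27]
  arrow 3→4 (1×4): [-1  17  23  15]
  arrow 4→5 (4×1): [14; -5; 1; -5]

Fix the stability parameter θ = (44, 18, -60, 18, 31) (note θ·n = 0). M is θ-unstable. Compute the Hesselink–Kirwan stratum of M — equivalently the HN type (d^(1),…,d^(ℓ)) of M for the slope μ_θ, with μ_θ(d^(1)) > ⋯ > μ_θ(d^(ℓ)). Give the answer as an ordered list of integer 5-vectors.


Interval decomposition of M: I[1,5], I[2,3]^2, I[3,3], I[5,5]^3.
HN type (ℓ=5): μ^(1)=31; μ^(2)=18; μ^(3)=2/3; μ^(4)=-21; μ^(5)=-60

((0, 0, 0, 0, 4); (0, 0, 0, 1, 0); (1, 1, 1, 0, 0); (0, 2, 2, 0, 0); (0, 0, 1, 0, 0))


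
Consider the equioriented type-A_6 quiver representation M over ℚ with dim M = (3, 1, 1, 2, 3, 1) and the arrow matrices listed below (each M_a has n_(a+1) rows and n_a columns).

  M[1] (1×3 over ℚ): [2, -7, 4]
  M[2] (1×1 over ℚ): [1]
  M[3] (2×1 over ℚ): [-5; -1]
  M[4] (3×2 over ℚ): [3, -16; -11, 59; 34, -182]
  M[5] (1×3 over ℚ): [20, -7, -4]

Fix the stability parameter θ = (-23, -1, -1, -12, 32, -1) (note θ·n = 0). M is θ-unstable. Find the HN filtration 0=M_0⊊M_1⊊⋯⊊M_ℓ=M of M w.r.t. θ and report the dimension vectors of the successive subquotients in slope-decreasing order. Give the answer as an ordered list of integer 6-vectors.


Via rank(M_{q-1}∘⋯∘M_p): M ≅ I[1,1]^2, I[1,5], I[4,6], I[5,5].
μ_θ-semistable layers: μ^(1)=32; μ^(2)=31/2; μ^(3)=-14/3; μ^(4)=-12; μ^(5)=-23

((0, 0, 0, 0, 2, 0); (0, 0, 0, 0, 1, 1); (0, 1, 1, 1, 0, 0); (0, 0, 0, 1, 0, 0); (3, 0, 0, 0, 0, 0))


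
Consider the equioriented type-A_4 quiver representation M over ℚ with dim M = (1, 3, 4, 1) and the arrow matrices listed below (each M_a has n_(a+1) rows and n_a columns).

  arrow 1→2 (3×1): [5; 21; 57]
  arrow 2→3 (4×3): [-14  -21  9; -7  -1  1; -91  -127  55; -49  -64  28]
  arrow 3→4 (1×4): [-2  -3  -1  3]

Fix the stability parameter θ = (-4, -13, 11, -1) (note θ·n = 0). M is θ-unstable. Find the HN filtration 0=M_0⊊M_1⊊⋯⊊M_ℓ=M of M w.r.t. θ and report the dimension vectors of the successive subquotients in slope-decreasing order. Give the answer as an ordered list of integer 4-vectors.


Barcode: M ≅ I[1,4], I[2,2], I[2,3], I[3,3]^2. HN layers by μ_θ (4 steps, strictly decreasing):
  μ^(1)=11; μ^(2)=5; μ^(3)=-17/2; μ^(4)=-13

((0, 0, 3, 0); (0, 0, 1, 1); (1, 1, 0, 0); (0, 2, 0, 0))


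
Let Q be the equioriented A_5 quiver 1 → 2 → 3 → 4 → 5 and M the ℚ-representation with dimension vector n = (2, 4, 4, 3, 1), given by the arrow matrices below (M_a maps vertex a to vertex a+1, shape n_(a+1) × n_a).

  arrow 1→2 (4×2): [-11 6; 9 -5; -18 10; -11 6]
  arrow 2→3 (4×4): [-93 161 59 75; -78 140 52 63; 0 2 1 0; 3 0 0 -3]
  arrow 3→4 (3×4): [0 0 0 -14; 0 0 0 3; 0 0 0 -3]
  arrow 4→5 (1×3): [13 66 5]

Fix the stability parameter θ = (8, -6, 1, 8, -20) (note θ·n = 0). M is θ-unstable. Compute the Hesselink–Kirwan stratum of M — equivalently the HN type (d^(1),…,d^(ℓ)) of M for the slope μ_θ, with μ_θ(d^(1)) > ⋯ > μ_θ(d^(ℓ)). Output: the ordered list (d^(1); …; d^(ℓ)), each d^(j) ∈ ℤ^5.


Interval decomposition of M: I[1,3]^2, I[2,3], I[2,5], I[4,4]^2.
HN type (ℓ=4): μ^(1)=8; μ^(2)=1; μ^(3)=-11/3; μ^(4)=-6

((0, 0, 0, 2, 0); (2, 2, 3, 0, 0); (0, 0, 1, 1, 1); (0, 2, 0, 0, 0))


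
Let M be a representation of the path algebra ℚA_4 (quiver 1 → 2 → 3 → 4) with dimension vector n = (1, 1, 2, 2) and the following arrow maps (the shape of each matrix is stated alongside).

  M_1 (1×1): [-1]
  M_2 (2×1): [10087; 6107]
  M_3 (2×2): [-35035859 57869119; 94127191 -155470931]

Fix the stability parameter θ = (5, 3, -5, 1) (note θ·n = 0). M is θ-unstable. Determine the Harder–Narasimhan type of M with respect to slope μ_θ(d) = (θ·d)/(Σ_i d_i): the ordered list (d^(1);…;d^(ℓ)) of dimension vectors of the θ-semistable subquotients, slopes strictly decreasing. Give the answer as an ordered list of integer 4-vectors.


Via rank(M_{q-1}∘⋯∘M_p): M ≅ I[1,3], I[3,4], I[4,4].
μ_θ-semistable layers: μ^(1)=1; μ^(2)=-5

((1, 1, 1, 2); (0, 0, 1, 0))


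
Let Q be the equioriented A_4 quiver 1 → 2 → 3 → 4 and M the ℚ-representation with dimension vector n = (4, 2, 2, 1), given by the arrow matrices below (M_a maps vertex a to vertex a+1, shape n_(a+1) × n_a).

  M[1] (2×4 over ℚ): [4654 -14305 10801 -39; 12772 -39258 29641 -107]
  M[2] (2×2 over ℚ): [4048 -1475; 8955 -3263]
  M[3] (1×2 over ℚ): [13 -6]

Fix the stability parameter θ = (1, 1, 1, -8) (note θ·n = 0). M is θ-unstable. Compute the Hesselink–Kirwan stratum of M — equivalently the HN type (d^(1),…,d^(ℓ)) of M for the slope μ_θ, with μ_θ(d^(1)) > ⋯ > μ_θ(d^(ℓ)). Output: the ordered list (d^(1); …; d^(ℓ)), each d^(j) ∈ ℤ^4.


Via rank(M_{q-1}∘⋯∘M_p): M ≅ I[1,1]^2, I[1,3], I[1,4].
μ_θ-semistable layers: μ^(1)=1; μ^(2)=-5/4

((3, 1, 1, 0); (1, 1, 1, 1))


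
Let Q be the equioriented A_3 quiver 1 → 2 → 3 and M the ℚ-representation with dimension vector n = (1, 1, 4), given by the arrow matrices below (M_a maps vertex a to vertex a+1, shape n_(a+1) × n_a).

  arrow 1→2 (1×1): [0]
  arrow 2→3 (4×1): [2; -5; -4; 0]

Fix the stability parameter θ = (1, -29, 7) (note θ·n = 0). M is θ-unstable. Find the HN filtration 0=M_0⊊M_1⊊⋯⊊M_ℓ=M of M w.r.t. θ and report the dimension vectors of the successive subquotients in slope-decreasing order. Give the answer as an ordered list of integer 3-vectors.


Via rank(M_{q-1}∘⋯∘M_p): M ≅ I[1,1], I[2,3], I[3,3]^3.
μ_θ-semistable layers: μ^(1)=7; μ^(2)=1; μ^(3)=-29

((0, 0, 4); (1, 0, 0); (0, 1, 0))


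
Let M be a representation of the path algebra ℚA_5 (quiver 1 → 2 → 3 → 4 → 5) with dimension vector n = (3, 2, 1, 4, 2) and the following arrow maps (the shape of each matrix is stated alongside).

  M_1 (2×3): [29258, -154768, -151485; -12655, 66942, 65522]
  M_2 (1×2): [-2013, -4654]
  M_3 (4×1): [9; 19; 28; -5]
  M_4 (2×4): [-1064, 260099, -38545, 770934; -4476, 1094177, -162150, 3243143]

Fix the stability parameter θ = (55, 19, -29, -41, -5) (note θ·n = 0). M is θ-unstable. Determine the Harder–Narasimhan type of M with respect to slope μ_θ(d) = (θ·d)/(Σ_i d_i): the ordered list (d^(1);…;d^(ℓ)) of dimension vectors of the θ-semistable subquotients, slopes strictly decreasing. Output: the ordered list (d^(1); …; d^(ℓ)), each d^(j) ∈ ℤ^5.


Interval decomposition of M: I[1,1], I[1,2], I[1,5], I[4,4]^2, I[4,5].
HN type (ℓ=5): μ^(1)=55; μ^(2)=37; μ^(3)=-1/5; μ^(4)=-5; μ^(5)=-41

((1, 0, 0, 0, 0); (1, 1, 0, 0, 0); (1, 1, 1, 1, 1); (0, 0, 0, 0, 1); (0, 0, 0, 3, 0))


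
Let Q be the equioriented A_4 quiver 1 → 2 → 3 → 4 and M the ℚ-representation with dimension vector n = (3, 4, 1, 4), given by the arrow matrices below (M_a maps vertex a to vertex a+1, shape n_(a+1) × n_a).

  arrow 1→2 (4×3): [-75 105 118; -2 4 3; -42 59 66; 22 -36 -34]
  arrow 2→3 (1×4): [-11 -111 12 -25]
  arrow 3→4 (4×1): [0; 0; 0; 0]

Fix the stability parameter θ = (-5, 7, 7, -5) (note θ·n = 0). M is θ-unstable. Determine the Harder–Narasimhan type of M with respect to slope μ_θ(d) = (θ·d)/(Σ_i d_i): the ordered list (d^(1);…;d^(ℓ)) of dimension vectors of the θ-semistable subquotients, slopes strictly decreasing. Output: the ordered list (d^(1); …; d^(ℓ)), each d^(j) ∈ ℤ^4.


Interval decomposition of M: I[1,2]^2, I[1,3], I[2,2], I[4,4]^4.
HN type (ℓ=2): μ^(1)=7; μ^(2)=-5

((0, 4, 1, 0); (3, 0, 0, 4))


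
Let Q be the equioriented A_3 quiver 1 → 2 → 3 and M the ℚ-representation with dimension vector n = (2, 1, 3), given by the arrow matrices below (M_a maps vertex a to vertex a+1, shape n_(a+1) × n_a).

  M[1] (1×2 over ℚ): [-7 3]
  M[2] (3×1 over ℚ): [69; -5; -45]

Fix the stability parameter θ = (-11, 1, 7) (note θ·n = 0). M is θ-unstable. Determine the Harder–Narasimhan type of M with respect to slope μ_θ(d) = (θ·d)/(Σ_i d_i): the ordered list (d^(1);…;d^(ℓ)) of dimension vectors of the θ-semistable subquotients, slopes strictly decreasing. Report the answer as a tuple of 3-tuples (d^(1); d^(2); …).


Barcode: M ≅ I[1,1], I[1,3], I[3,3]^2. HN layers by μ_θ (3 steps, strictly decreasing):
  μ^(1)=7; μ^(2)=1; μ^(3)=-11

((0, 0, 3); (0, 1, 0); (2, 0, 0))


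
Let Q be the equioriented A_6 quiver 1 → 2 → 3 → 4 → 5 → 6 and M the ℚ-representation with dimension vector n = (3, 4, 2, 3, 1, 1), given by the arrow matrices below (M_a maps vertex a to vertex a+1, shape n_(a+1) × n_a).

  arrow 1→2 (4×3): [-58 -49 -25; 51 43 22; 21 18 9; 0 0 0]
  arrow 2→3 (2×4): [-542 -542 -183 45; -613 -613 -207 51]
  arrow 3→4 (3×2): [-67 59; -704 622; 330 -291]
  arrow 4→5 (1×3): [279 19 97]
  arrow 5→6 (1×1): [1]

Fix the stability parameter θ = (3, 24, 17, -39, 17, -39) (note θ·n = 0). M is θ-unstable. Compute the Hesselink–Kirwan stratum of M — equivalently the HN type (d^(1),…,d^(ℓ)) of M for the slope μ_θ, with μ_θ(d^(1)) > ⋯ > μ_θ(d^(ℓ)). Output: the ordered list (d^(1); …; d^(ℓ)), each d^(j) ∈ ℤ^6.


Via rank(M_{q-1}∘⋯∘M_p): M ≅ I[1,1], I[1,2], I[1,6], I[2,2], I[2,4], I[4,4].
μ_θ-semistable layers: μ^(1)=24; μ^(2)=3; μ^(3)=2/3; μ^(4)=-17/6; μ^(5)=-39

((0, 2, 0, 0, 0, 0); (2, 0, 0, 0, 0, 0); (0, 1, 1, 1, 0, 0); (1, 1, 1, 1, 1, 1); (0, 0, 0, 1, 0, 0))


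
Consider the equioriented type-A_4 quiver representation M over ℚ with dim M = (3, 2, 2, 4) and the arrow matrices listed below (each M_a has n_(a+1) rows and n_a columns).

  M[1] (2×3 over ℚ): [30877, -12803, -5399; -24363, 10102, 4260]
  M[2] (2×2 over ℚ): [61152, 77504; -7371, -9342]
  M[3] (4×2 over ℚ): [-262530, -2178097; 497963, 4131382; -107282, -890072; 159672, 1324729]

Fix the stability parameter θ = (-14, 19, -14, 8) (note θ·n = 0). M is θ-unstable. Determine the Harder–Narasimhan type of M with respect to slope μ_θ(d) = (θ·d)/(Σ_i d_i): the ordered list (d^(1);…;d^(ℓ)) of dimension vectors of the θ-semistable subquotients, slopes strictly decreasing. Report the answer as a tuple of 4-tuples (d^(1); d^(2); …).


Interval decomposition of M: I[1,1], I[1,2], I[1,4], I[3,4], I[4,4]^2.
HN type (ℓ=4): μ^(1)=19; μ^(2)=8; μ^(3)=5/2; μ^(4)=-14

((0, 1, 0, 0); (0, 0, 0, 4); (0, 1, 1, 0); (3, 0, 1, 0))


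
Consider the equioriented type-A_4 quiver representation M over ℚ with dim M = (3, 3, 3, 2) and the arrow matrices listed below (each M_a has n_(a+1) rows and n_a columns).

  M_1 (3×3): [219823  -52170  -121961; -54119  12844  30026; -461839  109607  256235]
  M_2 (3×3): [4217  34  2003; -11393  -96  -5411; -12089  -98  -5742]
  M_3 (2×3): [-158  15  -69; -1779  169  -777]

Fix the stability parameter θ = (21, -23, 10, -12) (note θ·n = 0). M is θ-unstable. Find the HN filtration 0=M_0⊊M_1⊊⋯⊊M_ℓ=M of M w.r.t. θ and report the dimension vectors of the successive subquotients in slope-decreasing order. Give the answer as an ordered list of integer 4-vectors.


Interval decomposition of M: I[1,3], I[1,4]^2.
HN type (ℓ=2): μ^(1)=10; μ^(2)=-1

((0, 0, 1, 0); (3, 3, 2, 2))


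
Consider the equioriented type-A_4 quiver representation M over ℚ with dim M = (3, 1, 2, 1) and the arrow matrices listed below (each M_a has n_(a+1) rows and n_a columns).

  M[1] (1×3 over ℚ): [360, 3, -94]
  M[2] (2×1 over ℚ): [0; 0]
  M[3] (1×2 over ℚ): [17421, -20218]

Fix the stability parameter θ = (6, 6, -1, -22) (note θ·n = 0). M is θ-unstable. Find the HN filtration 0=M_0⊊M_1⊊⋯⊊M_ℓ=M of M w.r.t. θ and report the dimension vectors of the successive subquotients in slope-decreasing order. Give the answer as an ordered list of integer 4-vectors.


Barcode: M ≅ I[1,1]^2, I[1,2], I[3,3], I[3,4]. HN layers by μ_θ (3 steps, strictly decreasing):
  μ^(1)=6; μ^(2)=-1; μ^(3)=-23/2

((3, 1, 0, 0); (0, 0, 1, 0); (0, 0, 1, 1))


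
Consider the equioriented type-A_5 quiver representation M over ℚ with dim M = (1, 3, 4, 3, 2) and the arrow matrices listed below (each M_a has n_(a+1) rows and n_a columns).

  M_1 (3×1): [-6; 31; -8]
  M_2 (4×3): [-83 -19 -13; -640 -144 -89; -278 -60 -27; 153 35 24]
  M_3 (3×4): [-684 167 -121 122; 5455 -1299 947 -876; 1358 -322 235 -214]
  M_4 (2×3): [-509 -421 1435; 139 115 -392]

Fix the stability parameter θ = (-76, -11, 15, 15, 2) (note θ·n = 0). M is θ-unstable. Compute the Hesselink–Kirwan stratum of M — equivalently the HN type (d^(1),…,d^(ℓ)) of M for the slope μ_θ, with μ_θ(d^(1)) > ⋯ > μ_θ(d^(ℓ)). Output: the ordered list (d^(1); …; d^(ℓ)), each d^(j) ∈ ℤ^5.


Interval decomposition of M: I[1,5], I[2,4], I[2,5], I[3,3].
HN type (ℓ=4): μ^(1)=15; μ^(2)=32/3; μ^(3)=-11; μ^(4)=-76

((0, 0, 2, 1, 0); (0, 0, 2, 2, 2); (0, 3, 0, 0, 0); (1, 0, 0, 0, 0))


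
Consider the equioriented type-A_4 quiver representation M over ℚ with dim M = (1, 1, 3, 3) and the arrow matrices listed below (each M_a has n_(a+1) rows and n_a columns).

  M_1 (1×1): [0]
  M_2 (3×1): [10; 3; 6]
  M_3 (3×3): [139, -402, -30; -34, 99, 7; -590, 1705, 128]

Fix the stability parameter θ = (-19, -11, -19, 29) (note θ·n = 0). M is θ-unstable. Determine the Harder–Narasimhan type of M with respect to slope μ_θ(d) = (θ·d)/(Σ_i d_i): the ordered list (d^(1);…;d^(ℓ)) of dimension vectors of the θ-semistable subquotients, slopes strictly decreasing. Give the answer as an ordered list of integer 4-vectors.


Barcode: M ≅ I[1,1], I[2,4], I[3,4]^2. HN layers by μ_θ (3 steps, strictly decreasing):
  μ^(1)=29; μ^(2)=-15; μ^(3)=-19

((0, 0, 0, 3); (0, 1, 1, 0); (1, 0, 2, 0))


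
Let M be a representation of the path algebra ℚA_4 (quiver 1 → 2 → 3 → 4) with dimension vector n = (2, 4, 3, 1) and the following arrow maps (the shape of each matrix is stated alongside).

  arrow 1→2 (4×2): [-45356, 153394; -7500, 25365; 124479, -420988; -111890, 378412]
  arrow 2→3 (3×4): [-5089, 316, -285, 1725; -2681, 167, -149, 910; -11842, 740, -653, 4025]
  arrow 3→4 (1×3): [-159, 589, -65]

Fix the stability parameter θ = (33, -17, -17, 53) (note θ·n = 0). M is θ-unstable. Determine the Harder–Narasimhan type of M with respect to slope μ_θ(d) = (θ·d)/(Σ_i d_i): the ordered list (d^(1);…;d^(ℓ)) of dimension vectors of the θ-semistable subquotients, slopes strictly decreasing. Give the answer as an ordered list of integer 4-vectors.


Barcode: M ≅ I[1,3], I[1,4], I[2,2], I[2,3]. HN layers by μ_θ (3 steps, strictly decreasing):
  μ^(1)=53; μ^(2)=-1/3; μ^(3)=-17

((0, 0, 0, 1); (2, 2, 2, 0); (0, 2, 1, 0))


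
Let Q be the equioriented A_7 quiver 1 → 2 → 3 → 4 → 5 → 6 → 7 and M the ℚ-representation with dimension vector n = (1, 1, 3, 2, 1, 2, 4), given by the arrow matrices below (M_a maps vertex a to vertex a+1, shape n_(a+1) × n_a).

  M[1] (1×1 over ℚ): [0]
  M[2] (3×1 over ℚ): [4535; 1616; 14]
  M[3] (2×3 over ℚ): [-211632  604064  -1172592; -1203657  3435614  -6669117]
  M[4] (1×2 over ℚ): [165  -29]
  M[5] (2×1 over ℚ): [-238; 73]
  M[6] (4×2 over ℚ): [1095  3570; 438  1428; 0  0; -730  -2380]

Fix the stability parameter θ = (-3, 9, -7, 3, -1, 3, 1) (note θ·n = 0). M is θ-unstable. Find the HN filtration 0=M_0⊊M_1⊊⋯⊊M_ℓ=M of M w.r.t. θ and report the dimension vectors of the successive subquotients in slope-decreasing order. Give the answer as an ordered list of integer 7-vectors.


Interval decomposition of M: I[1,1], I[2,6], I[3,3]^2, I[4,4], I[6,7], I[7,7]^3.
HN type (ℓ=5): μ^(1)=3; μ^(2)=2; μ^(3)=1; μ^(4)=-3; μ^(5)=-7

((0, 0, 0, 1, 0, 1, 0); (0, 0, 0, 0, 0, 1, 1); (0, 1, 1, 1, 1, 0, 3); (1, 0, 0, 0, 0, 0, 0); (0, 0, 2, 0, 0, 0, 0))


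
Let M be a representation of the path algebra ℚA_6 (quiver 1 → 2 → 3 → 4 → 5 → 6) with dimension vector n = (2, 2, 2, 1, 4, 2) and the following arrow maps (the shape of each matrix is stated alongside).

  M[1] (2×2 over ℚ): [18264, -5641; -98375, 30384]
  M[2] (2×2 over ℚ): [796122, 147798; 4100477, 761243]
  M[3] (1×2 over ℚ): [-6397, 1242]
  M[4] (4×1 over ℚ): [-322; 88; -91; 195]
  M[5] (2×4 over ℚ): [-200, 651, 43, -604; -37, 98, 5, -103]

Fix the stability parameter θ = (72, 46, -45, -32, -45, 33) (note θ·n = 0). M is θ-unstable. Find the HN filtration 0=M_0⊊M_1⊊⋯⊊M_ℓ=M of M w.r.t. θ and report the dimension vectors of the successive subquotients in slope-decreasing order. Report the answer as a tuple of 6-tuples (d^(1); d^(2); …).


Barcode: M ≅ I[1,2], I[1,3], I[3,6], I[5,5]^2, I[5,6]. HN layers by μ_θ (5 steps, strictly decreasing):
  μ^(1)=59; μ^(2)=33; μ^(3)=73/3; μ^(4)=-77/2; μ^(5)=-45

((1, 1, 0, 0, 0, 0); (0, 0, 0, 0, 0, 2); (1, 1, 1, 0, 0, 0); (0, 0, 0, 1, 1, 0); (0, 0, 1, 0, 3, 0))


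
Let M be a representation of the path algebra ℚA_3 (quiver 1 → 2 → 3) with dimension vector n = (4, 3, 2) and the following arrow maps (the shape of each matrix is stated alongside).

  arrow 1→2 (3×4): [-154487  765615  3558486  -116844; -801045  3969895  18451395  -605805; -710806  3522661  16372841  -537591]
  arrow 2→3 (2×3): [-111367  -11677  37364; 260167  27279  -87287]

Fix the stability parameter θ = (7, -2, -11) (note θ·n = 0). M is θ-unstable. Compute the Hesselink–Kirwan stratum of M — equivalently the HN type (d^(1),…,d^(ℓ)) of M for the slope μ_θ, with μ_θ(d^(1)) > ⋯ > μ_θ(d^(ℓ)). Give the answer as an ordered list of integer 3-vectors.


Barcode: M ≅ I[1,1], I[1,2], I[1,3]^2. HN layers by μ_θ (3 steps, strictly decreasing):
  μ^(1)=7; μ^(2)=5/2; μ^(3)=-2

((1, 0, 0); (1, 1, 0); (2, 2, 2))


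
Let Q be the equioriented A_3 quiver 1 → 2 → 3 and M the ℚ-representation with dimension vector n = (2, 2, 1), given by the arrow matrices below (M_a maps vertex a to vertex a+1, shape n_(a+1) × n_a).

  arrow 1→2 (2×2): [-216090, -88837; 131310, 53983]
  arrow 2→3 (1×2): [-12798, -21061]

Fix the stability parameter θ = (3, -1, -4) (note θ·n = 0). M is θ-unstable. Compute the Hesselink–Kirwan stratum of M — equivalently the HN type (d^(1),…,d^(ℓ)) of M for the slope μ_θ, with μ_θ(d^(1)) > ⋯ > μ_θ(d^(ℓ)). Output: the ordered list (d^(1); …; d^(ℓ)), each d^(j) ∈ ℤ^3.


Barcode: M ≅ I[1,1], I[1,3], I[2,2]. HN layers by μ_θ (3 steps, strictly decreasing):
  μ^(1)=3; μ^(2)=-2/3; μ^(3)=-1

((1, 0, 0); (1, 1, 1); (0, 1, 0))


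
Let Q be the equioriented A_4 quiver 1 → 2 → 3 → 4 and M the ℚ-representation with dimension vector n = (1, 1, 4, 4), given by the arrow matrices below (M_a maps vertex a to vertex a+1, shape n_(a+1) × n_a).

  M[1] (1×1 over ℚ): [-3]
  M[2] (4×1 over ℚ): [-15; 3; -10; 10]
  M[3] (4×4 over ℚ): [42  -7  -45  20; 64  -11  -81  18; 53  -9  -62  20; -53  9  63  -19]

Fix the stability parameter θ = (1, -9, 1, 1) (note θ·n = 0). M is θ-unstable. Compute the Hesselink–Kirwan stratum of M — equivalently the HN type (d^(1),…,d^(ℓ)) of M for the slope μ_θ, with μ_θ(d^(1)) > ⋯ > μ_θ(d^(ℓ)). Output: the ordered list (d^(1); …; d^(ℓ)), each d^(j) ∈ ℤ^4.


Via rank(M_{q-1}∘⋯∘M_p): M ≅ I[1,4], I[3,3], I[3,4]^2, I[4,4].
μ_θ-semistable layers: μ^(1)=1; μ^(2)=-4

((0, 0, 4, 4); (1, 1, 0, 0))


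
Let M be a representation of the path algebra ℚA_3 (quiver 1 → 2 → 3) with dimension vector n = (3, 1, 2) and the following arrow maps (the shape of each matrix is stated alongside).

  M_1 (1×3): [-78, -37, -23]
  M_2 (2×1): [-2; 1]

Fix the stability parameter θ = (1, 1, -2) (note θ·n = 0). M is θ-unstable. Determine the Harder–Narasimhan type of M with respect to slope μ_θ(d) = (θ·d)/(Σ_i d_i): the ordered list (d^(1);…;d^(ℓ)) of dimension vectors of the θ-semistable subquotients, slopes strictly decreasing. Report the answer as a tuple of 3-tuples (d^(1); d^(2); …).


Via rank(M_{q-1}∘⋯∘M_p): M ≅ I[1,1]^2, I[1,3], I[3,3].
μ_θ-semistable layers: μ^(1)=1; μ^(2)=0; μ^(3)=-2

((2, 0, 0); (1, 1, 1); (0, 0, 1))


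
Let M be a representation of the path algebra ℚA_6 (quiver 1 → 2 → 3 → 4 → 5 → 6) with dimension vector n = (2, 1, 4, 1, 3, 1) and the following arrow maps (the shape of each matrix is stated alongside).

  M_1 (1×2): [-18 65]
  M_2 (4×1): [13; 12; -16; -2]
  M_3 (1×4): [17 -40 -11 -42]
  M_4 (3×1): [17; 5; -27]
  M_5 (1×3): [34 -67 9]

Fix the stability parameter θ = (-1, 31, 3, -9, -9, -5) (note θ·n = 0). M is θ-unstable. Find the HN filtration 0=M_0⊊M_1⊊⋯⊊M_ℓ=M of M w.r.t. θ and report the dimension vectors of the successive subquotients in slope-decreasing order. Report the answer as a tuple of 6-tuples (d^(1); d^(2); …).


Via rank(M_{q-1}∘⋯∘M_p): M ≅ I[1,1], I[1,5], I[3,3]^3, I[5,5], I[5,6].
μ_θ-semistable layers: μ^(1)=4; μ^(2)=3; μ^(3)=-1; μ^(4)=-5; μ^(5)=-9

((0, 1, 1, 1, 1, 0); (0, 0, 3, 0, 0, 0); (2, 0, 0, 0, 0, 0); (0, 0, 0, 0, 0, 1); (0, 0, 0, 0, 2, 0))


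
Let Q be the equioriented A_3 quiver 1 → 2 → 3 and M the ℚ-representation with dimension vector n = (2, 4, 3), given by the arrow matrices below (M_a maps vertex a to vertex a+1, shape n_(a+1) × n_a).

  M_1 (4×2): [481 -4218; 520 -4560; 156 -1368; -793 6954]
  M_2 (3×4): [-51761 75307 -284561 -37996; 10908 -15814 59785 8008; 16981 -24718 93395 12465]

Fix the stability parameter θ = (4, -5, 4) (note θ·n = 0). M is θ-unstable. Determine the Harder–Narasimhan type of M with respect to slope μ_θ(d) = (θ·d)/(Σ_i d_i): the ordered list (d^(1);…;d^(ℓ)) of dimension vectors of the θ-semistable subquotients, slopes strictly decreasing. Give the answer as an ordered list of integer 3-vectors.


Barcode: M ≅ I[1,1], I[1,3], I[2,2], I[2,3]^2. HN layers by μ_θ (3 steps, strictly decreasing):
  μ^(1)=4; μ^(2)=-1/2; μ^(3)=-5

((1, 0, 3); (1, 1, 0); (0, 3, 0))


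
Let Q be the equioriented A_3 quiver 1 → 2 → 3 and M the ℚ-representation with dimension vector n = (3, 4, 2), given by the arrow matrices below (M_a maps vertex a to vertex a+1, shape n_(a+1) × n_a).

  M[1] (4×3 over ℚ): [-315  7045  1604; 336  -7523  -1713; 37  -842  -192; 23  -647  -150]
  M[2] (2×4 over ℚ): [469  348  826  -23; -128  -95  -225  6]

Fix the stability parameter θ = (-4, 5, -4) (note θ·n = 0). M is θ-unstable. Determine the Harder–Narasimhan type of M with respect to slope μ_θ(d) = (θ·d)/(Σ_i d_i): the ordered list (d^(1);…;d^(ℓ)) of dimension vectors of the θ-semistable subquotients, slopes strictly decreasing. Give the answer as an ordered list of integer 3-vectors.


Via rank(M_{q-1}∘⋯∘M_p): M ≅ I[1,2], I[1,3]^2, I[2,2].
μ_θ-semistable layers: μ^(1)=5; μ^(2)=1/2; μ^(3)=-4

((0, 2, 0); (0, 2, 2); (3, 0, 0))


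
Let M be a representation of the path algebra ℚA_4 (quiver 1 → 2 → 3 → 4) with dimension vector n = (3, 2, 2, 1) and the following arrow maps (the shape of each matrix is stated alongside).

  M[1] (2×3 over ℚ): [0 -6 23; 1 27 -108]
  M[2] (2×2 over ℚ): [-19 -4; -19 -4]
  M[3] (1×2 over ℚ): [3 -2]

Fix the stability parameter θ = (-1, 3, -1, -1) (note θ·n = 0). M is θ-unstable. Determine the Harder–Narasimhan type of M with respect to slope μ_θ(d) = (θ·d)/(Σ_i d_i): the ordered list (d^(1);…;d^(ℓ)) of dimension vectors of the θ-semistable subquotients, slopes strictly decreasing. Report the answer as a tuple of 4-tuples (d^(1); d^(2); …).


Via rank(M_{q-1}∘⋯∘M_p): M ≅ I[1,1], I[1,2], I[1,4], I[3,3].
μ_θ-semistable layers: μ^(1)=3; μ^(2)=1/3; μ^(3)=-1

((0, 1, 0, 0); (0, 1, 1, 1); (3, 0, 1, 0))


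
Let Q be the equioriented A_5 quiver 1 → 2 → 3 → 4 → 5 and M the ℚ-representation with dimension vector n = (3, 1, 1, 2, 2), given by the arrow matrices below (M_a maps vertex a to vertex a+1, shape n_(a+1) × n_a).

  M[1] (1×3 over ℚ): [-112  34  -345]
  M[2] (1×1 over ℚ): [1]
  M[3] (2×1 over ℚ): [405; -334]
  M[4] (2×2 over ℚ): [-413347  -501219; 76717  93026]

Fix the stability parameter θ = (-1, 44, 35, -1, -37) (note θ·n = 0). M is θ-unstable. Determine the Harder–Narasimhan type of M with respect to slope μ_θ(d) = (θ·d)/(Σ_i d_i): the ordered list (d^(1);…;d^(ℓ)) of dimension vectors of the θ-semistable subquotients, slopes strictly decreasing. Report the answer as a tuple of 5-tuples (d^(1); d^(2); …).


Interval decomposition of M: I[1,1]^2, I[1,5], I[4,5].
HN type (ℓ=3): μ^(1)=41/4; μ^(2)=-1; μ^(3)=-19

((0, 1, 1, 1, 1); (3, 0, 0, 0, 0); (0, 0, 0, 1, 1))


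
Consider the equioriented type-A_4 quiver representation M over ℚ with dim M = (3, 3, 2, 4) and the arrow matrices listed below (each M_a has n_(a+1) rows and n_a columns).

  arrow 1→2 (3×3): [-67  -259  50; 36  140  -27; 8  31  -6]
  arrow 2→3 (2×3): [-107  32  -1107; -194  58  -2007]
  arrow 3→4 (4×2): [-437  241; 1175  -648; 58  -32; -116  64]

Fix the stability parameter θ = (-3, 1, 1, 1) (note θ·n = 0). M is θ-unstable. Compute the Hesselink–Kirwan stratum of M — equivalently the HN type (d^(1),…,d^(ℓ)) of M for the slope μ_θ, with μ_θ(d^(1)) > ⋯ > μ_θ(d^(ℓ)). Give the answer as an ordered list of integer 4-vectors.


Interval decomposition of M: I[1,2], I[1,4]^2, I[4,4]^2.
HN type (ℓ=2): μ^(1)=1; μ^(2)=-3

((0, 3, 2, 4); (3, 0, 0, 0))


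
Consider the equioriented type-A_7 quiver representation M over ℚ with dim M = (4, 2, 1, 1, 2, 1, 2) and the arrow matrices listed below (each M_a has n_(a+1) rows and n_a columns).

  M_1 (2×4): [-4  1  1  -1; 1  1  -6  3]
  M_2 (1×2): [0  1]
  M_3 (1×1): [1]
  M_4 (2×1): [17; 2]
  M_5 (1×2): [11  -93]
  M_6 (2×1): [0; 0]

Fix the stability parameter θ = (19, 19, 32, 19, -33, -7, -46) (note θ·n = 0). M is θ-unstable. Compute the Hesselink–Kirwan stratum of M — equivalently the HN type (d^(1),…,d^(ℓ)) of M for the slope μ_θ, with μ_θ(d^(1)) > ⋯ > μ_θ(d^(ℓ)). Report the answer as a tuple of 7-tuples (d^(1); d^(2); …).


Interval decomposition of M: I[1,1]^2, I[1,2], I[1,6], I[5,5], I[7,7]^2.
HN type (ℓ=4): μ^(1)=19; μ^(2)=49/6; μ^(3)=-33; μ^(4)=-46

((3, 1, 0, 0, 0, 0, 0); (1, 1, 1, 1, 1, 1, 0); (0, 0, 0, 0, 1, 0, 0); (0, 0, 0, 0, 0, 0, 2))


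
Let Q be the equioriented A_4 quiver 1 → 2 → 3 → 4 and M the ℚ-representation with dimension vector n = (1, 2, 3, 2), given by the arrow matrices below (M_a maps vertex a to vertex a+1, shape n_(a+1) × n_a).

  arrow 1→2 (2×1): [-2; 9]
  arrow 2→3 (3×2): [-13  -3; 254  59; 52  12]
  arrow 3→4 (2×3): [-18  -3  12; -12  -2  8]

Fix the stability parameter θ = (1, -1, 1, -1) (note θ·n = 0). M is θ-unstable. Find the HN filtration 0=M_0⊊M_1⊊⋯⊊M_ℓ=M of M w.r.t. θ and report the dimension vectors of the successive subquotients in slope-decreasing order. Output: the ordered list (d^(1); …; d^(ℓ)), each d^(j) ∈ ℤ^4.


Interval decomposition of M: I[1,4], I[2,3], I[3,3], I[4,4].
HN type (ℓ=3): μ^(1)=1; μ^(2)=0; μ^(3)=-1

((0, 0, 2, 0); (1, 1, 1, 1); (0, 1, 0, 1))
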